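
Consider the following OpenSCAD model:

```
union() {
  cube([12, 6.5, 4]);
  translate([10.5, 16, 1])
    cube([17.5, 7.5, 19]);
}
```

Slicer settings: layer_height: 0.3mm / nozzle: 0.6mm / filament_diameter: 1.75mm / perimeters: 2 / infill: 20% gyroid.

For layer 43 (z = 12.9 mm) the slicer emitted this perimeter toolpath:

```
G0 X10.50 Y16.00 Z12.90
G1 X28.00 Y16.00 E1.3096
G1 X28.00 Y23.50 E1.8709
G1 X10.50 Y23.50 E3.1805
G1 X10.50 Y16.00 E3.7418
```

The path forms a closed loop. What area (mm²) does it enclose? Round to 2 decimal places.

131.25 mm²

Apply the shoelace formula to the sequence of (X, Y) vertices; enclosed area = 131.25 mm².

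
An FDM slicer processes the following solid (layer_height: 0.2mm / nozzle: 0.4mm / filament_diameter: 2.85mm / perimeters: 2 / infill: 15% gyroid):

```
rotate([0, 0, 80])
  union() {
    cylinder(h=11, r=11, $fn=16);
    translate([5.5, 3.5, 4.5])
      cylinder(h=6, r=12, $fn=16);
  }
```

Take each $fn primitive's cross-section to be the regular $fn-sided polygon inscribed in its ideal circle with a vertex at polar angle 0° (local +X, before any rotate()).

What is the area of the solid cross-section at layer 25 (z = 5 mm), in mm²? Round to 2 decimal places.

At z = 5 mm: the r=11 cylinder contributes a regular 16-gon of circumradius 11 (area = (16/2)·11.000²·sin(360°/16) = 370.44 mm²); the cylinder at (5.5, 3.5): section is a regular 16-gon, circumradius r=12 (area = (16/2)·12.000²·sin(360°/16) = 440.85 mm²); Taking the union: the regions partially overlap — summed areas 811.29 mm² minus the doubly-counted overlap 258.05 mm² gives 553.24 mm² — area = 553.24 mm²; (whole slice rotated 80° about Z — lengths, areas and connectivity unchanged). Overall, the cross-section is a single solid region. Net area = 553.24 mm².

553.24 mm²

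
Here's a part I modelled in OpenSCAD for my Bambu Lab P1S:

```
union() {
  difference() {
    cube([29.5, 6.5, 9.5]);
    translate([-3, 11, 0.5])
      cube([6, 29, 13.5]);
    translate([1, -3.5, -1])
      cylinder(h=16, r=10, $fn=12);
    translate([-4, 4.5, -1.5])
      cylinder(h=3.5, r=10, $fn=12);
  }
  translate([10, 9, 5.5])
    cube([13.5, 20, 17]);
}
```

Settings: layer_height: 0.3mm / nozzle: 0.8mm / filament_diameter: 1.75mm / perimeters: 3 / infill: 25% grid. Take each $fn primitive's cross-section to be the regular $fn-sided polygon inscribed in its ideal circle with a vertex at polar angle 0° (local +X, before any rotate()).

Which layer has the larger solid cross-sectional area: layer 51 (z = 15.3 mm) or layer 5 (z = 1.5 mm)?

Layer 51 (z = 15.3): the cube is absent (z outside [0, 9.5]); the cube at (-3, 11) does not reach this height (z outside [0.5, 14]); the cylinder at (1, -3.5) does not reach this height (z outside [-1, 15]); the cylinder at (-4, 4.5) does not reach this height (z outside [-1.5, 2]); Taking the first minus the rest: the first operand is absent here, so nothing remains; the cube at (10, 9) is present — its section is the full 13.5×20 rectangle (area 270.00 mm²); Merging all regions: only the 13.5×20 cube at (10, 9) is present, so the union is just that shape — area = 270.00 mm². So its area = 270.00 mm². Layer 5 (z = 1.5): the cube is present — its section is the full 29.5×6.5 rectangle (area 191.75 mm²); the cube at (-3, 11) is present — its section is the full 6×29 rectangle (area 174.00 mm²); the r=10 cylinder at (1, -3.5) contributes a regular 12-gon of circumradius 10 (area = (12/2)·10.000²·sin(360°/12) = 300.00 mm²); the r=10 cylinder at (-4, 4.5) gives a regular 12-gon of circumradius 10 (constant along its height) (area = (12/2)·10.000²·sin(360°/12) = 300.00 mm²); Taking the first minus the rest: starting from the 29.5×6.5 cube (191.75 mm²), the 6×29 cube at (-3, 11) misses the remaining region (no effect); the r=10 cylinder at (1, -3.5) partially overlaps it — only the 48.01 mm² overlap (of its 300.00 mm²) is removed, clipping the outline; the r=10 cylinder at (-4, 4.5) partially overlaps it — only the 3.01 mm² overlap (of its 300.00 mm²) is removed, clipping the outline — area = 140.73 mm²; the cube at (10, 9) is not intersected at this z (z outside [5.5, 22.5]); Merging all regions: only the result so far is present, so the union is just that shape — area = 140.73 mm². So its area = 140.73 mm². Layer 51 is larger (270.00 vs 140.73 mm²).

layer 51 (z = 15.3 mm)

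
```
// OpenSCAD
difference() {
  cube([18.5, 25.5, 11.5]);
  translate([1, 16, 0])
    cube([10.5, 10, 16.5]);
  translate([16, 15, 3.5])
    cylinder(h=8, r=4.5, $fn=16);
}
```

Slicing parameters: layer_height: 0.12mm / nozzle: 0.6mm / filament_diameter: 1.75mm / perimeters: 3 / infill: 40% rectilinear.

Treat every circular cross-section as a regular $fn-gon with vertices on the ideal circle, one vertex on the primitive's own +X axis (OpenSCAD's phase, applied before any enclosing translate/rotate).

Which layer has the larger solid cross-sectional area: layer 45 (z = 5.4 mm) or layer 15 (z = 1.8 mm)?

Layer 45 (z = 5.4): the 18.5×25.5 cube contributes its full rectangle (area 471.75 mm²); the cube at (1, 16) is present — its section is the full 10.5×10 rectangle (area 105.00 mm²); the r=4.5 cylinder at (16, 15) contributes a regular 16-gon of circumradius 4.5 (area = (16/2)·4.500²·sin(360°/16) = 61.99 mm²); After the difference (first − rest): starting from the 18.5×25.5 cube (471.75 mm²), the 10.5×10 cube at (1, 16) partially overlaps it — only the 99.75 mm² overlap (of its 105.00 mm²) is removed, clipping the outline; the r=4.5 cylinder at (16, 15) partially overlaps it — only the 51.97 mm² overlap (of its 61.99 mm²) is removed, clipping the outline — area = 320.03 mm². So its area = 320.03 mm². Layer 15 (z = 1.8): the cube is present — its section is the full 18.5×25.5 rectangle (area 471.75 mm²); the cube at (1, 16) is present — its section is the full 10.5×10 rectangle (area 105.00 mm²); the cylinder at (16, 15) is absent (z outside [3.5, 11.5]); After the difference (first − rest): starting from the 18.5×25.5 cube (471.75 mm²), the 10.5×10 cube at (1, 16) partially overlaps it — only the 99.75 mm² overlap (of its 105.00 mm²) is removed, clipping the outline — area = 372.00 mm². So its area = 372.00 mm². Layer 15 is larger (372.00 vs 320.03 mm²).

layer 15 (z = 1.8 mm)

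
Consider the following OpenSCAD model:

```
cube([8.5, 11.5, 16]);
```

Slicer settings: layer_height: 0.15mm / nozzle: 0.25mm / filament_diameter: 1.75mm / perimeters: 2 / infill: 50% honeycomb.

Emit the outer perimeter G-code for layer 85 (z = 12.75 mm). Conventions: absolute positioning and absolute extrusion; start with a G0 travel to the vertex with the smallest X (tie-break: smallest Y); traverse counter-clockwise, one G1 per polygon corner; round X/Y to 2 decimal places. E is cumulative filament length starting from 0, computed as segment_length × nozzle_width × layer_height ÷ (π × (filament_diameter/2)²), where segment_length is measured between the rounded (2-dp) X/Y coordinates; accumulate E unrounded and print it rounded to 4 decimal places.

G0 X0.00 Y0.00 Z12.75
G1 X8.50 Y0.00 E0.1325
G1 X8.50 Y11.50 E0.3118
G1 X0.00 Y11.50 E0.4443
G1 X0.00 Y0.00 E0.6236

At z = 12.75 mm: the cube is present — its section is the full 8.5×11.5 rectangle. The outline is a single polygon with 4 vertices. Extrusion per mm of travel: 0.25 × 0.15 / (π × 0.875²) = 0.015591. Accumulating E over each segment gives final E = 0.6236.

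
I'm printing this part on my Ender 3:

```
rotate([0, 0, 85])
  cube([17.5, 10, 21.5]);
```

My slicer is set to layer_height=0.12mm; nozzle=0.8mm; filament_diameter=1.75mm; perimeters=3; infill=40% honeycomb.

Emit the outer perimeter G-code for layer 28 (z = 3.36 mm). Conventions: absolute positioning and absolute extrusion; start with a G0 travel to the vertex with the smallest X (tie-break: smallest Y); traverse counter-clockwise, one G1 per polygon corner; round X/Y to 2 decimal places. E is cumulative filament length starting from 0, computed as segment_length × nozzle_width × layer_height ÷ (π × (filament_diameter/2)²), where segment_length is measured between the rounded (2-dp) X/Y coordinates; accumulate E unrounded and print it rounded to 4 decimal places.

G0 X-9.96 Y0.87 Z3.36
G1 X0.00 Y0.00 E0.3990
G1 X1.53 Y17.43 E1.0974
G1 X-8.44 Y18.30 E1.4968
G1 X-9.96 Y0.87 E2.1951

At z = 3.36 mm: the cube is present — its section is the full 17.5×10 rectangle; (rotated 85° about Z; rotation is an isometry so areas/perimeters/island counts are preserved). The outline is a single polygon with 4 vertices. Extrusion per mm of travel: 0.8 × 0.12 / (π × 0.875²) = 0.039912. Accumulating E over each segment gives final E = 2.1951.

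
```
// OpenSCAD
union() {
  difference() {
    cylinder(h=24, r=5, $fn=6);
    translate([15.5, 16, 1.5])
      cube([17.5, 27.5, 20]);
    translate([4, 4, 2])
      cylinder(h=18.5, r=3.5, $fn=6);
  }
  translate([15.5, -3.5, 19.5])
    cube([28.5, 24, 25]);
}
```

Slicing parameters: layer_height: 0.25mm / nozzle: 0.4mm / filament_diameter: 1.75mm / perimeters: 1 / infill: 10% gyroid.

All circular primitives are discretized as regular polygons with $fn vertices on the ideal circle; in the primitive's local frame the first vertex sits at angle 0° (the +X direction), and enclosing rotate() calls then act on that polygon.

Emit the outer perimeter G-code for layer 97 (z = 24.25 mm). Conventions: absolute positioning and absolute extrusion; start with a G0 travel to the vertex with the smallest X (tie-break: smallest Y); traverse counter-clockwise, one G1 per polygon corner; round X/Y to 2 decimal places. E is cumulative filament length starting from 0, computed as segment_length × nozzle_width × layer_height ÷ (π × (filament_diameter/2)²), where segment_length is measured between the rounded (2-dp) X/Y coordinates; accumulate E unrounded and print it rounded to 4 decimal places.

At z = 24.25 mm: the cylinder does not reach this height (z outside [0, 24]); the cube at (15.5, 16) is absent (z outside [1.5, 21.5]); the cylinder at (4, 4) is absent (z outside [2, 20.5]); After the difference (first − rest): the first operand is absent here, so nothing remains; the cube at (15.5, -3.5) is present — its section is the full 28.5×24 rectangle; Combining (union): only the 28.5×24 cube at (15.5, -3.5) is present, so the union is just that shape — 1 connected region. The outline is a single polygon with 4 vertices. Extrusion per mm of travel: 0.4 × 0.25 / (π × 0.875²) = 0.041575. Accumulating E over each segment gives final E = 4.3654.

G0 X15.50 Y-3.50 Z24.25
G1 X44.00 Y-3.50 E1.1849
G1 X44.00 Y20.50 E2.1827
G1 X15.50 Y20.50 E3.3676
G1 X15.50 Y-3.50 E4.3654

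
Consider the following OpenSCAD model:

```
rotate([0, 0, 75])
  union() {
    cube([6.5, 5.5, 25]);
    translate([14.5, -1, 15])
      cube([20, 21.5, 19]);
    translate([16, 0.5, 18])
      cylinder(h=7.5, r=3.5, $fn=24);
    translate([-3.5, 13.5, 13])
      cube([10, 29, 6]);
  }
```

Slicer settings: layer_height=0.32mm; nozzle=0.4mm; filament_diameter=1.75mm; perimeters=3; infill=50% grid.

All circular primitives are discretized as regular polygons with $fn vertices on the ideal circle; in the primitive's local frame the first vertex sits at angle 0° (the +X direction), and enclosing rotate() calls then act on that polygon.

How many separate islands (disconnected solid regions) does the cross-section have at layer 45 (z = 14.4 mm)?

2

At z = 14.4 mm: the 6.5×5.5 cube contributes its full rectangle; the cube at (14.5, -1) does not reach this height (z outside [15, 34]); the cylinder at (16, 0.5) does not reach this height (z outside [18, 25.5]); the cube at (-3.5, 13.5) (footprint 10×29) is included at this height; Combining (union): the 2 present regions are separate (no shared area or edge), so areas and boundary lengths simply add and each stays a separate island — 2 connected regions; (rotated 75° about Z; rotation is an isometry so areas/perimeters/island counts are preserved). Overall, the cross-section has 2 separate islands. Island count = 2.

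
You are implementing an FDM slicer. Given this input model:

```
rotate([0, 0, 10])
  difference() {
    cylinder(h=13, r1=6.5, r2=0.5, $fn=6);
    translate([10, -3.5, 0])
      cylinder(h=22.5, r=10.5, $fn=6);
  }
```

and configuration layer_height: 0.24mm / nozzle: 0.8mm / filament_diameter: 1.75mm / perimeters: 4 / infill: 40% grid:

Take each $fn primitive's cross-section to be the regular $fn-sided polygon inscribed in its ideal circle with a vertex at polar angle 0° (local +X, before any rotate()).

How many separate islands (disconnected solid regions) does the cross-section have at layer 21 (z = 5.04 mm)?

1

At z = 5.04 mm: the cone: at t=0.388 of its height the radius interpolates to r₁+(r₂−r₁)t = 4.174, giving a regular 6-gon of that circumradius; the r=10.5 cylinder at (10, -3.5) gives a regular 6-gon of circumradius 10.5 (constant along its height); After the difference (first − rest): starting from the cone, the r=10.5 cylinder at (10, -3.5) partially overlaps it — only the 12.63 mm² overlap (of its 286.44 mm²) is removed, clipping the outline — 1 connected region; (whole slice rotated 10° about Z — lengths, areas and connectivity unchanged). Overall, the cross-section is a single solid region. Island count = 1.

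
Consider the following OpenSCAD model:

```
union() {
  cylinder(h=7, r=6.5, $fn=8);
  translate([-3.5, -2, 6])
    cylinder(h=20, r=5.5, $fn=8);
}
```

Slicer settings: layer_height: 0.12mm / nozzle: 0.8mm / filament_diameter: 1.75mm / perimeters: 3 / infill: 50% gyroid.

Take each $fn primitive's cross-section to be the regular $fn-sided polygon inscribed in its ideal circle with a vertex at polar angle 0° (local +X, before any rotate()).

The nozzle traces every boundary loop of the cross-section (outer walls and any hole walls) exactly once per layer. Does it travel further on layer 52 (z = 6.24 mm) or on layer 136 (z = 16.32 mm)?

Layer 52 (z = 6.24): the cylinder: section is a regular 8-gon, circumradius r=6.5 (perimeter = 2·8·6.500·sin(180°/8) = 39.80 mm); the r=5.5 cylinder at (-3.5, -2) gives a regular 8-gon of circumradius 5.5 (constant along its height) (perimeter = 2·8·5.500·sin(180°/8) = 33.68 mm); Merging all regions: the regions partially overlap (shared area 56.18 mm²), so the edge portions inside another operand are dropped and the merged outline is re-measured after clipping — boundary = 45.50 mm. So its perimeter = 45.50 mm. Layer 136 (z = 16.32): the cylinder is absent (z outside [0, 7]); the cylinder at (-3.5, -2): section is a regular 8-gon, circumradius r=5.5 (perimeter = 2·8·5.500·sin(180°/8) = 33.68 mm); Taking the union: only the r=5.5 cylinder at (-3.5, -2) is present, so the union is just that shape — boundary = 33.68 mm. So its perimeter = 33.68 mm. Layer 52 is larger (45.50 vs 33.68 mm).

layer 52 (z = 6.24 mm)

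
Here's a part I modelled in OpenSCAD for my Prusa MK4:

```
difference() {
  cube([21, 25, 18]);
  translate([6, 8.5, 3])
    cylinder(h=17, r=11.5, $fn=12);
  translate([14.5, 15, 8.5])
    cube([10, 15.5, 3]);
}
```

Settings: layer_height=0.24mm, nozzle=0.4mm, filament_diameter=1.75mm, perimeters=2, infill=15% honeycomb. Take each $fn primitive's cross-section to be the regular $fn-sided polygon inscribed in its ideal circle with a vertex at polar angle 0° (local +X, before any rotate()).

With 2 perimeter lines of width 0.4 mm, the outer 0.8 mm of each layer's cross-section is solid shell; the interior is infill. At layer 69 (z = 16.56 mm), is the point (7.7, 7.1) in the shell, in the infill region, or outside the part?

outside

At z = 16.56 mm: the 21×25 cube contributes its full rectangle; the r=11.5 cylinder at (6, 8.5) contributes a regular 12-gon of circumradius 11.5; the cube at (14.5, 15) is absent (z outside [8.5, 11.5]); Taking the first minus the rest: starting from the 21×25 cube, the r=11.5 cylinder at (6, 8.5) partially overlaps it — only the 299.64 mm² overlap (of its 396.75 mm²) is removed, clipping the outline — 1 connected region. Overall, the cross-section is a single solid region. The nearest boundary edge runs (13.21, 0.00)→(15.96, 2.75); distance from the point to it = 8.92 mm. The point is not inside any of the regions above, so it lies outside the cross-section (8.92 mm from the nearest boundary).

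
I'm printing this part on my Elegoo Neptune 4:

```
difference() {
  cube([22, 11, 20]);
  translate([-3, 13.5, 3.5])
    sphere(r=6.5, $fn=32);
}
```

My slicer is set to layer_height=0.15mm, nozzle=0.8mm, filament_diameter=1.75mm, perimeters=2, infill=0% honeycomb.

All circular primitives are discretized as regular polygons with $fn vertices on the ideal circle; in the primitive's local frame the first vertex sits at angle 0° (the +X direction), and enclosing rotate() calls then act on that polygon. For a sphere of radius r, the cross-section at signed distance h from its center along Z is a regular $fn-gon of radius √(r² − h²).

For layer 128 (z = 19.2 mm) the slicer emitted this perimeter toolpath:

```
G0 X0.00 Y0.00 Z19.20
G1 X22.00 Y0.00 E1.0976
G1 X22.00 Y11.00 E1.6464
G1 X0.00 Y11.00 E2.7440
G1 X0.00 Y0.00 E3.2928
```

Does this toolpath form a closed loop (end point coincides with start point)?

Start point (G0): (0.00, 0.00). End point (last G1): the path returns to the start — closed.

yes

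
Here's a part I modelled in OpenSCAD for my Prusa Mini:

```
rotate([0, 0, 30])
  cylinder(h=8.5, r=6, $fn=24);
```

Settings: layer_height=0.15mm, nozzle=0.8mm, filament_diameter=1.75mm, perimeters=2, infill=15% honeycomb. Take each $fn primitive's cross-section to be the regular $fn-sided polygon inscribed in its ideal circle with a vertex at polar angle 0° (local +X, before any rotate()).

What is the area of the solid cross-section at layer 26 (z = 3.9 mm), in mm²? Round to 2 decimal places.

At z = 3.9 mm: the r=6 cylinder gives a regular 24-gon of circumradius 6 (constant along its height) (area = (24/2)·6.000²·sin(360°/24) = 111.81 mm²); (whole slice rotated 30° about Z — lengths, areas and connectivity unchanged). Overall, the cross-section is a single solid region. Net area = 111.81 mm².

111.81 mm²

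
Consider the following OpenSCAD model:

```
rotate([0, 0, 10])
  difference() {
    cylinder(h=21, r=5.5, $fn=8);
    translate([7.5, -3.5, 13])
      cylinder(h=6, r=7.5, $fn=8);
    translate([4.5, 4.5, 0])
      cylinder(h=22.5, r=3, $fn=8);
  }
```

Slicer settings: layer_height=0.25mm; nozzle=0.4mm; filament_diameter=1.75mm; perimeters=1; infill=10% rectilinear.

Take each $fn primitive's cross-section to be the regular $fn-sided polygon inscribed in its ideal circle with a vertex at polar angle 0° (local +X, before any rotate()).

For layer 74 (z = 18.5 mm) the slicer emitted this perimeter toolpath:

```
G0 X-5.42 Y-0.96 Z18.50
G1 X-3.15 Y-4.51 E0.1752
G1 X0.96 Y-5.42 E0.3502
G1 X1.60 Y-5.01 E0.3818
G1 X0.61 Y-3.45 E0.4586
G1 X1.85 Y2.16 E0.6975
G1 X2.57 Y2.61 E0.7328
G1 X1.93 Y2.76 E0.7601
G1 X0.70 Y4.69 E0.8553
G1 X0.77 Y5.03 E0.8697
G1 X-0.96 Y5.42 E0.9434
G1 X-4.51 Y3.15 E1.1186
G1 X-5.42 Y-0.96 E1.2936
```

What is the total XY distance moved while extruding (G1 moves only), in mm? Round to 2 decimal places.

Sum the Euclidean lengths of each G1 segment: total = 31.12 mm.

31.12 mm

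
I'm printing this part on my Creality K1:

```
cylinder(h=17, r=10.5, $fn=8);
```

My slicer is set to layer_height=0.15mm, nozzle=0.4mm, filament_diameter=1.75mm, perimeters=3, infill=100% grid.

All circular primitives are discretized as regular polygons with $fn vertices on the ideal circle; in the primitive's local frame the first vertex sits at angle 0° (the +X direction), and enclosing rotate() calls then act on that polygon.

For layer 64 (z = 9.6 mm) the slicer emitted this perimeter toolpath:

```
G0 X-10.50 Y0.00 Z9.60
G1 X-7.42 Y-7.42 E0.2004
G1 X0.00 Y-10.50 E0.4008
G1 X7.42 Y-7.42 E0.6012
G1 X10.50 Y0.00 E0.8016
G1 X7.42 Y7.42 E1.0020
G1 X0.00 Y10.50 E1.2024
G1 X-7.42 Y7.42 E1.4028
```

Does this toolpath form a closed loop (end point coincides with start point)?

no

Start point (G0): (-10.50, 0.00). End point (last G1): the path does not return to the start — open.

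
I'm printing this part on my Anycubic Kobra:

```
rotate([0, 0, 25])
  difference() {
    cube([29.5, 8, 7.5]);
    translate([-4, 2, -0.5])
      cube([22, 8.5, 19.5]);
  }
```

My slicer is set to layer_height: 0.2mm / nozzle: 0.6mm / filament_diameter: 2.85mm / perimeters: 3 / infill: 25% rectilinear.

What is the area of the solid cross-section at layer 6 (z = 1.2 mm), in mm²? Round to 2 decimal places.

128.00 mm²

At z = 1.2 mm: the cube is present — its section is the full 29.5×8 rectangle (area 236.00 mm²); the 22×8.5 cube at (-4, 2) contributes its full rectangle (area 187.00 mm²); After the difference (first − rest): starting from the 29.5×8 cube (236.00 mm²), the 22×8.5 cube at (-4, 2) partially overlaps it — only the 108.00 mm² overlap (of its 187.00 mm²) is removed, clipping the outline — area = 128.00 mm²; (whole slice rotated 25° about Z — lengths, areas and connectivity unchanged). Overall, the cross-section is a single solid region. Net area = 128.00 mm².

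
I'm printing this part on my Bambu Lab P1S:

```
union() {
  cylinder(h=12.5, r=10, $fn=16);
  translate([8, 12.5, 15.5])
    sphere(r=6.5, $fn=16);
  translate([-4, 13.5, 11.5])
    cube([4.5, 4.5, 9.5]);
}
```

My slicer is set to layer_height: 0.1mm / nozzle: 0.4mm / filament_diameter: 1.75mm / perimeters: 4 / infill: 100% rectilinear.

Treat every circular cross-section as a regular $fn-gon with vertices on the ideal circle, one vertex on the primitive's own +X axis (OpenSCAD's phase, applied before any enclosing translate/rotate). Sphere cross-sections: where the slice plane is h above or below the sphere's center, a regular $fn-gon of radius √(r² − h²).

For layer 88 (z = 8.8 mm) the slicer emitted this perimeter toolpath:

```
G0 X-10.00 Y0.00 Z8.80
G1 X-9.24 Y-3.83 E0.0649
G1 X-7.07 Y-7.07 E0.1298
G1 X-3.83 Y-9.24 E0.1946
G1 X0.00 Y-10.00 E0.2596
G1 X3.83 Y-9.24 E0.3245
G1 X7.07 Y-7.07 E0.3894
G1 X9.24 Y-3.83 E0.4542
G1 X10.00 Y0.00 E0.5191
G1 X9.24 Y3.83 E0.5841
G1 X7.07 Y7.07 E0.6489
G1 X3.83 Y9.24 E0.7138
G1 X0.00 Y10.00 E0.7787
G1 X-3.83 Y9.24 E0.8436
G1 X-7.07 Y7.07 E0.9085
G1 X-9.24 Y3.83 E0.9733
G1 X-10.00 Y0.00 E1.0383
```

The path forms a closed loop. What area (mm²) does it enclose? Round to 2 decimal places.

306.19 mm²

Apply the shoelace formula to the sequence of (X, Y) vertices; enclosed area = 306.19 mm².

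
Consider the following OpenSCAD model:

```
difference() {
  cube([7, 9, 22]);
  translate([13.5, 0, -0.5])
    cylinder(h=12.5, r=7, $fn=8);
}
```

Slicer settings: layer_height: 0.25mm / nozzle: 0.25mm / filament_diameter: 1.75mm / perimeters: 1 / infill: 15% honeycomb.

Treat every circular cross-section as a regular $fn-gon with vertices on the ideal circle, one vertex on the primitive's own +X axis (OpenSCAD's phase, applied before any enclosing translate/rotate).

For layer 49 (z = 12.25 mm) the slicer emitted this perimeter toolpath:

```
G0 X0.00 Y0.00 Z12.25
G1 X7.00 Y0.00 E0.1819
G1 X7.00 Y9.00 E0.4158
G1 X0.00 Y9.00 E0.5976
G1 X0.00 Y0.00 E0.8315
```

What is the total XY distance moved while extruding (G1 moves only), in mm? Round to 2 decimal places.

32.00 mm

Sum the Euclidean lengths of each G1 segment: total = 32.00 mm.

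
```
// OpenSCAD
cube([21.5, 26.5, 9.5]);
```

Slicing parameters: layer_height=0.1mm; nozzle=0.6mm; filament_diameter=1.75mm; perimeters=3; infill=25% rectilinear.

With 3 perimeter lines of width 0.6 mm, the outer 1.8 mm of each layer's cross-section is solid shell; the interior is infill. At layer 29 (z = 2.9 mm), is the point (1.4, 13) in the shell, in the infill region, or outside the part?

shell

At z = 2.9 mm: the 21.5×26.5 cube contributes its full rectangle. Overall, the cross-section is a single solid region. The nearest boundary edge runs (0.00, 26.50)→(0.00, 0.00); distance from the point to it = 1.40 mm. The point is inside the cross-section, 1.40 mm from the nearest boundary — within the 1.8 mm shell band (3 × 0.6).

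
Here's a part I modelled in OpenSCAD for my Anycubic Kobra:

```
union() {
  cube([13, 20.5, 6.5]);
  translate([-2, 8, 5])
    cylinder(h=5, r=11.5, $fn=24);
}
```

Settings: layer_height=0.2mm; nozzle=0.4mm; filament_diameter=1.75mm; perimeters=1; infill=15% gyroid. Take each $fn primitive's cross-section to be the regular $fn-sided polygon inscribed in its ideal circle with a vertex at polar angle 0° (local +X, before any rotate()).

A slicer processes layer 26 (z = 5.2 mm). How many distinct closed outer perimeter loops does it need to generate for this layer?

1

At z = 5.2 mm: the cube (footprint 13×20.5) is included at this height; the cylinder at (-2, 8): section is a regular 24-gon, circumradius r=11.5; Merging all regions: the regions partially overlap (shared area 147.28 mm²), so overlapping operands fuse into one piece — 1 connected region. The result has 1 disconnected region.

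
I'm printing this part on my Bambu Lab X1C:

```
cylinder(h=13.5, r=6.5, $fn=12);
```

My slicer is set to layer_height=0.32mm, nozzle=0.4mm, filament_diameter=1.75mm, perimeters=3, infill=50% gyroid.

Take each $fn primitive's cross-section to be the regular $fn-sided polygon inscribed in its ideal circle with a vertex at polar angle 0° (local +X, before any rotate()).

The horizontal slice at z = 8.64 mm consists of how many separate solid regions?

At z = 8.64 mm: the cylinder: section is a regular 12-gon, circumradius r=6.5. The result has 1 disconnected region.

1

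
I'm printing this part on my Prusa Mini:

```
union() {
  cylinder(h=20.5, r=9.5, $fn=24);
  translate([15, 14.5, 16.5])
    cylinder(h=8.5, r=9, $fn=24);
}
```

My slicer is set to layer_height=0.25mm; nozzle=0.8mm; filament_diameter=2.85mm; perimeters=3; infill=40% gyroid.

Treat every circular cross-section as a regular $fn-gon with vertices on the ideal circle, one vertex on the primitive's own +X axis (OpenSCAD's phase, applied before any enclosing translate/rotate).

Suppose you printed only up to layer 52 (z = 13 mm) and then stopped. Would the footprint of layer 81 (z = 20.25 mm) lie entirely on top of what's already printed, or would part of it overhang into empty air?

Compare the two slices. At z = 13: the r=9.5 cylinder gives a regular 24-gon of circumradius 9.5 (constant along its height) (area = (24/2)·9.500²·sin(360°/24) = 280.30 mm²); the cylinder at (15, 14.5) does not reach this height (z outside [16.5, 25]); Taking the union: only the r=9.5 cylinder is present, so the union is just that shape — area = 280.30 mm². At z = 20.25: the r=9.5 cylinder gives a regular 24-gon of circumradius 9.5 (constant along its height) (area = (24/2)·9.500²·sin(360°/24) = 280.30 mm²); the r=9 cylinder at (15, 14.5) contributes a regular 24-gon of circumradius 9 (area = (24/2)·9.000²·sin(360°/24) = 251.57 mm²); Combining (union): the 2 present regions are separate (no shared area or edge), so areas and boundary lengths simply add and each stays a separate island — area = 531.87 mm². Checking containment: at z = 20.25 the cross-section extends beyond the z = 13 cross-section by about 251.57 mm².

part overhangs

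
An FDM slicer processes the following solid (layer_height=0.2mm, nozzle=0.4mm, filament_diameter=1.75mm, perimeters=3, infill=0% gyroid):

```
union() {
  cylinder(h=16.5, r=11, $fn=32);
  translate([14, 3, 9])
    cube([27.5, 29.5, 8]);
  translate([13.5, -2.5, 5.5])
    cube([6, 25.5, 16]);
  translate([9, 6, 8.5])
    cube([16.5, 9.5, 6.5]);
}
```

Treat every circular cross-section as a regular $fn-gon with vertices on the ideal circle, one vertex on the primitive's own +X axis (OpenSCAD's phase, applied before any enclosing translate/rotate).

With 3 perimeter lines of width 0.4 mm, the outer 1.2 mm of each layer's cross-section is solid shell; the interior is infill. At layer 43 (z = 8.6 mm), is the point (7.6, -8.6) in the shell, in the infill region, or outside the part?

At z = 8.6 mm: the r=11 cylinder contributes a regular 32-gon of circumradius 11; the cube at (14, 3) is absent (z outside [9, 17]); the cube at (13.5, -2.5) is present — its section is the full 6×25.5 rectangle; the cube at (9, 6) is present — its section is the full 16.5×9.5 rectangle; Merging all regions: the regions partially overlap (shared area 57.03 mm²), so overlapping operands fuse into one piece — 1 connected region. Overall, the cross-section is a single solid region. The nearest boundary edge runs (7.78, -7.78)→(6.11, -9.15); distance from the point to it = 0.52 mm. The point is not inside any of the regions above, so it lies outside the cross-section (0.52 mm from the nearest boundary).

outside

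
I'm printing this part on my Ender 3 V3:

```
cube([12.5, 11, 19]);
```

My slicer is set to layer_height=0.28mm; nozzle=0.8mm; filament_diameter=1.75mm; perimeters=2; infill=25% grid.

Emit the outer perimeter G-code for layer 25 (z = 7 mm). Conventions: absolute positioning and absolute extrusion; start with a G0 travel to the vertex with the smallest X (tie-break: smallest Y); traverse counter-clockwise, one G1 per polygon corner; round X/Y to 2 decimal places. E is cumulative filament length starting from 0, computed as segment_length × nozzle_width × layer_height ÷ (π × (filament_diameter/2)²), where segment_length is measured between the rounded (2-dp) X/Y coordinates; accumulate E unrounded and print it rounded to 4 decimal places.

At z = 7 mm: the cube is present — its section is the full 12.5×11 rectangle. The outline is a single polygon with 4 vertices. Extrusion per mm of travel: 0.8 × 0.28 / (π × 0.875²) = 0.093128. Accumulating E over each segment gives final E = 4.3770.

G0 X0.00 Y0.00 Z7.00
G1 X12.50 Y0.00 E1.1641
G1 X12.50 Y11.00 E2.1885
G1 X0.00 Y11.00 E3.3526
G1 X0.00 Y0.00 E4.3770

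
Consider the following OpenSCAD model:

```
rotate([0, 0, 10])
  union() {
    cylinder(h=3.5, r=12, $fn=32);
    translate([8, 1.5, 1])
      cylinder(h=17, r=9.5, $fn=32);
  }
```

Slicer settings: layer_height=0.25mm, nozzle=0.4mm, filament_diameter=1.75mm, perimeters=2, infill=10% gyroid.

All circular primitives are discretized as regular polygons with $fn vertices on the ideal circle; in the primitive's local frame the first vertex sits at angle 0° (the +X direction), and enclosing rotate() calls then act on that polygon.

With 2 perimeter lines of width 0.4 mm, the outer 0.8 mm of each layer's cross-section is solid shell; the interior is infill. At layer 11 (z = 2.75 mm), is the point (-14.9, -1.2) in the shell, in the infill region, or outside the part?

outside

At z = 2.75 mm: the cylinder: section is a regular 32-gon, circumradius r=12; the r=9.5 cylinder at (8, 1.5) contributes a regular 32-gon of circumradius 9.5; Taking the union: the regions partially overlap (shared area 186.61 mm²), so overlapping operands fuse into one piece — 1 connected region; (rotated 10° about Z; rotation is an isometry so areas/perimeters/island counts are preserved). Overall, the cross-section is a single solid region. Undo the 10° rotation: the query point maps to (-14.882, 1.406) in the un-rotated model frame. The nearest boundary edge runs (-12.00, 0.00)→(-11.77, 2.34); distance from the point to it = 3.01 mm. The point is not inside any of the regions above, so it lies outside the cross-section (3.01 mm from the nearest boundary).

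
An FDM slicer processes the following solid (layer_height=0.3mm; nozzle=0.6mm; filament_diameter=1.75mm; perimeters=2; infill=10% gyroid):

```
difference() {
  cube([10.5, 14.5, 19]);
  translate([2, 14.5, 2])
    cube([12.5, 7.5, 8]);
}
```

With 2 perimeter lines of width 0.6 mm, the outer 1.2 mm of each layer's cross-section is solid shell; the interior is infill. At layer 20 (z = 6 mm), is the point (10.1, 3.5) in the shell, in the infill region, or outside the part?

shell

At z = 6 mm: the cube is present — its section is the full 10.5×14.5 rectangle; the cube at (2, 14.5) is present — its section is the full 12.5×7.5 rectangle; After the difference (first − rest): starting from the 10.5×14.5 cube, the 12.5×7.5 cube at (2, 14.5) misses the remaining region (no effect) — 1 connected region. Overall, the cross-section is a single solid region. The nearest boundary edge runs (10.50, 14.50)→(10.50, 0.00); distance from the point to it = 0.40 mm. The point is inside the cross-section, 0.40 mm from the nearest boundary — within the 1.2 mm shell band (2 × 0.6).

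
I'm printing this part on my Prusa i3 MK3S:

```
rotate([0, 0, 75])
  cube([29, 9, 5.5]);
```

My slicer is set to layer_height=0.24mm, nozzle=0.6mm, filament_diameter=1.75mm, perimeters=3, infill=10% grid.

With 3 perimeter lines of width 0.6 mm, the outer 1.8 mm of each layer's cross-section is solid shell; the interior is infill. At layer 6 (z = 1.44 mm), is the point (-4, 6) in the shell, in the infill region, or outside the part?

infill

At z = 1.44 mm: the cube (footprint 29×9) is included at this height; (whole slice rotated 75° about Z — lengths, areas and connectivity unchanged). Overall, the cross-section is a single solid region. Undo the 75° rotation: the query point maps to (4.760, 5.417) in the un-rotated model frame. The nearest boundary edge runs (29.00, 9.00)→(0.00, 9.00); distance from the point to it = 3.58 mm. The point is inside the cross-section and 3.58 mm from the nearest boundary — more than the 1.8 mm shell width (3 × 0.6), so it's in the infill interior.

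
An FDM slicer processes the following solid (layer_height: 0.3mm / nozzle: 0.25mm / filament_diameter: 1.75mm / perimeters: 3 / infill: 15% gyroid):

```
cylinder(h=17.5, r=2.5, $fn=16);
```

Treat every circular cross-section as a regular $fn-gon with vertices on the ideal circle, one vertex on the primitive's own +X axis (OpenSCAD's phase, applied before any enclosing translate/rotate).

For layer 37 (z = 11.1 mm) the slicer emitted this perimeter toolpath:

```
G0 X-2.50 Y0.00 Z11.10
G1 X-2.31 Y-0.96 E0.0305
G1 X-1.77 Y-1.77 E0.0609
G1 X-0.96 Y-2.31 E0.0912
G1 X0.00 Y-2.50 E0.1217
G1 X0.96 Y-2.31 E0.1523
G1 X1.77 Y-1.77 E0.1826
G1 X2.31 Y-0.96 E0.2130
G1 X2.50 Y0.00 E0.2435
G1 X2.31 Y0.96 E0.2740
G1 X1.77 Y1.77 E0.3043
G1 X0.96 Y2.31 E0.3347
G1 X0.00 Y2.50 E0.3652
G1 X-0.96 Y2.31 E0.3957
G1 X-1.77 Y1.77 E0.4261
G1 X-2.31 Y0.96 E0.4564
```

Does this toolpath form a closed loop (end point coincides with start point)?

no

Start point (G0): (-2.50, 0.00). End point (last G1): the path does not return to the start — open.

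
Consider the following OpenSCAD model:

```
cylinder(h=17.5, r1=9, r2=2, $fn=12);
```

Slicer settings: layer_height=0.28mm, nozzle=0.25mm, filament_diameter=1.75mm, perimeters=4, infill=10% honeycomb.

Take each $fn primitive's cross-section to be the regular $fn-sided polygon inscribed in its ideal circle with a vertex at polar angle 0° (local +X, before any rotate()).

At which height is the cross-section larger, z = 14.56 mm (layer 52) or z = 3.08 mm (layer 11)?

Layer 52 (z = 14.56): the cone (r1=9→r2=2) has section circumradius 3.176 here — a regular 12-gon (area = (12/2)·3.176²·sin(360°/12) = 30.26 mm²). So its area = 30.26 mm². Layer 11 (z = 3.08): the cone (r1=9→r2=2) has section circumradius 7.768 here — a regular 12-gon (area = (12/2)·7.768²·sin(360°/12) = 181.03 mm²). So its area = 181.03 mm². Layer 11 is larger (181.03 vs 30.26 mm²).

layer 11 (z = 3.08 mm)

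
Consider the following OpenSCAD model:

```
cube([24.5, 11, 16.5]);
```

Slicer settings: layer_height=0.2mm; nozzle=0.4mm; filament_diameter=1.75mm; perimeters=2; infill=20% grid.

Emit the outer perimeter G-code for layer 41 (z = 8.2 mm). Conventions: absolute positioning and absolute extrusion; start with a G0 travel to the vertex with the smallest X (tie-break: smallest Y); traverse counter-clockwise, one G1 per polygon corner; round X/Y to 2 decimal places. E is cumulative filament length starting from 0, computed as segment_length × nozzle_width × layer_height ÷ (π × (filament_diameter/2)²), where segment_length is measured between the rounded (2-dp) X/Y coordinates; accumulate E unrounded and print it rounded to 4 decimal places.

G0 X0.00 Y0.00 Z8.20
G1 X24.50 Y0.00 E0.8149
G1 X24.50 Y11.00 E1.1807
G1 X0.00 Y11.00 E1.9956
G1 X0.00 Y0.00 E2.3615

At z = 8.2 mm: the cube (footprint 24.5×11) is included at this height. The outline is a single polygon with 4 vertices. Extrusion per mm of travel: 0.4 × 0.2 / (π × 0.875²) = 0.033260. Accumulating E over each segment gives final E = 2.3615.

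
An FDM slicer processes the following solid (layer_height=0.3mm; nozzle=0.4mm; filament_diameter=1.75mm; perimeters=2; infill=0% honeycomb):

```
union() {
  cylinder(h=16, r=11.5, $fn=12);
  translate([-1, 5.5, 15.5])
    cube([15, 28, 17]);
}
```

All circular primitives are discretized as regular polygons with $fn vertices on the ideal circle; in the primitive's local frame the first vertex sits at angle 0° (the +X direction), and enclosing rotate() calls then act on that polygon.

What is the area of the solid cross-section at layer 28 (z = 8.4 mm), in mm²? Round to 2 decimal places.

At z = 8.4 mm: the r=11.5 cylinder contributes a regular 12-gon of circumradius 11.5 (area = (12/2)·11.500²·sin(360°/12) = 396.75 mm²); the cube at (-1, 5.5) is not intersected at this z (z outside [15.5, 32.5]); Taking the union: only the r=11.5 cylinder is present, so the union is just that shape — area = 396.75 mm². Overall, the cross-section is a single solid region. Net area = 396.75 mm².

396.75 mm²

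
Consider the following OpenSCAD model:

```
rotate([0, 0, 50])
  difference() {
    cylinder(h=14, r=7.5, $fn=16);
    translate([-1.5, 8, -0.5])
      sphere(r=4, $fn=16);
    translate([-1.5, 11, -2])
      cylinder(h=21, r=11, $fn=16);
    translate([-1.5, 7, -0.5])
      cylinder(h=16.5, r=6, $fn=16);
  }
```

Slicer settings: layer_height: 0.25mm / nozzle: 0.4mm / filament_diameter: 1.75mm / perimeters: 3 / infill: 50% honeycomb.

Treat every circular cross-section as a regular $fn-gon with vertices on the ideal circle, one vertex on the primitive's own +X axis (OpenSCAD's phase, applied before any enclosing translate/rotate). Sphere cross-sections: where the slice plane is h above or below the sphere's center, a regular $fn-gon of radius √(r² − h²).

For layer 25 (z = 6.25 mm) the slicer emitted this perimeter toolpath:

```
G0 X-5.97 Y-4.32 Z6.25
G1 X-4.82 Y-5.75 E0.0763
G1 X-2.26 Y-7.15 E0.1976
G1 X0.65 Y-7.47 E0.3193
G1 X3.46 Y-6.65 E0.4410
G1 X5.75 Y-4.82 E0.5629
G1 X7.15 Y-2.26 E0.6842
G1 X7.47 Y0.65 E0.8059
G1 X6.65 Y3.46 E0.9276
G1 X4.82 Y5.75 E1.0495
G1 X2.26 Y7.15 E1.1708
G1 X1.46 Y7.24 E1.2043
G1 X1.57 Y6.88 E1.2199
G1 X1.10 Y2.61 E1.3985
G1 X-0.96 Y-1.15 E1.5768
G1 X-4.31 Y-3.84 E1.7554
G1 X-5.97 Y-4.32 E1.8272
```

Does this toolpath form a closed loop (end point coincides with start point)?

yes

Start point (G0): (-5.97, -4.32). End point (last G1): the path returns to the start — closed.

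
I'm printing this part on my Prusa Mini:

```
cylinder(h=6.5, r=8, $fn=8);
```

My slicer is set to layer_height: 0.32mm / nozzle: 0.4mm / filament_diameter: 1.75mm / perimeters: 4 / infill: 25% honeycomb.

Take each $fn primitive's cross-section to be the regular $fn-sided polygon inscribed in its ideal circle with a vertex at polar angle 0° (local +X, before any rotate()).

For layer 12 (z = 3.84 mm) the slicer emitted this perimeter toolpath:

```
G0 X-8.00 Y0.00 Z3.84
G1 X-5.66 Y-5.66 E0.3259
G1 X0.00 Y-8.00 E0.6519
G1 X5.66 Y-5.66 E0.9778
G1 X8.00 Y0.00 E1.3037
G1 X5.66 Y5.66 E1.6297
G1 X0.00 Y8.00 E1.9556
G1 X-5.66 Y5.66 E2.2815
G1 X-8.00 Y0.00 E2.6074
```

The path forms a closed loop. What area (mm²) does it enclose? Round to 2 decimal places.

Apply the shoelace formula to the sequence of (X, Y) vertices; enclosed area = 181.12 mm².

181.12 mm²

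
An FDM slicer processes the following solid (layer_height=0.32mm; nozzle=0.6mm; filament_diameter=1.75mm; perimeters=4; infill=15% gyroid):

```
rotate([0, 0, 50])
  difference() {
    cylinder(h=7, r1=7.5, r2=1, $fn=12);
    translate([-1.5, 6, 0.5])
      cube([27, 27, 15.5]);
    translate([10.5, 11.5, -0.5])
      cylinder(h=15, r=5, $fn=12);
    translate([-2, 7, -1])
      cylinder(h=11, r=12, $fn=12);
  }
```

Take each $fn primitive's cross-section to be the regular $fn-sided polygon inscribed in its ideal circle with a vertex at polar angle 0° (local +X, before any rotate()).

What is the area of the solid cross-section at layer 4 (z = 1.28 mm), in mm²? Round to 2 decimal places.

At z = 1.28 mm: the cone (r1=7.5→r2=1) has section circumradius 6.311 here — a regular 12-gon (area = (12/2)·6.311²·sin(360°/12) = 119.50 mm²); the cube at (-1.5, 6) (footprint 27×27) is included at this height (area 729.00 mm²); the cylinder at (10.5, 11.5): section is a regular 12-gon, circumradius r=5 (area = (12/2)·5.000²·sin(360°/12) = 75.00 mm²); the r=12 cylinder at (-2, 7) gives a regular 12-gon of circumradius 12 (constant along its height) (area = (12/2)·12.000²·sin(360°/12) = 432.00 mm²); Taking the first minus the rest: starting from the cone (119.50 mm²), the 27×27 cube at (-1.5, 6) partially overlaps it — only the 0.36 mm² overlap (of its 729.00 mm²) is removed, clipping the outline; the r=5 cylinder at (10.5, 11.5) misses the remaining region (no effect); the r=12 cylinder at (-2, 7) partially overlaps it — only the 106.00 mm² overlap (of its 432.00 mm²) is removed, clipping the outline — area = 13.14 mm²; (whole slice rotated 50° about Z — lengths, areas and connectivity unchanged). Overall, the cross-section is a single solid region. Net area = 13.14 mm².

13.14 mm²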